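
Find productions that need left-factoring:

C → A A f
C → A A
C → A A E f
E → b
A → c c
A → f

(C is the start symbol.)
Yes, C has productions with common prefix 'A A'

Left-factoring is needed when two productions for the same non-terminal
share a common prefix on the right-hand side.

Productions for C:
  C → A A f
  C → A A
  C → A A E f
Productions for A:
  A → c c
  A → f

Found common prefix 'A A' in productions for C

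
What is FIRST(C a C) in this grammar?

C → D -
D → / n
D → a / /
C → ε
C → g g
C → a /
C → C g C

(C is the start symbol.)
FIRST sets of the non-terminals involved (from the grammar, by fixed-point iteration):
  FIRST(C) = { '/', 'a', 'g', ε }

To compute FIRST(C a C), process the symbols left to right:
Symbol C is a non-terminal. Add FIRST(C) \ {ε} = { '/', 'a', 'g' }
C is nullable (ε ∈ FIRST(C)), continue to the next symbol.
Symbol a is a terminal. Add 'a' and stop.
FIRST(C a C) = { '/', 'a', 'g' }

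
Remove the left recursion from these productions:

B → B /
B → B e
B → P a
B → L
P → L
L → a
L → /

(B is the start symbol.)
B is directly left-recursive. The standard transformation for
  A → A α₁ | ... | A α_m | β₁ | ... | β_n
is
  A  → β₁ A' | ... | β_n A'
  A' → α₁ A' | ... | α_m A' | ε

B → P a becomes B → P a B'
B → L becomes B → L B'
B → B / becomes B' → / B'
B → B e becomes B' → e B'
Add B' → ε

Productions for other non-terminals are unchanged:
  P → L
  L → a
  L → /

Resulting grammar:
B → P a B'
B → L B'
B' → / B'
B' → e B'
B' → ε
P → L
L → a
L → /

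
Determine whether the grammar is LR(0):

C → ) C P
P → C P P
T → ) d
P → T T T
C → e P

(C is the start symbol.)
Yes, the grammar is LR(0)

Augment with C' → C and build the canonical LR(0) collection (I0 = CLOSURE({[C' → . C]}), then GOTO on every symbol after a dot until no new states appear). It has 16 states:
  I0: { [C → . ) C P], [C → . e P], [C' → . C] }  — shift
  I1: { [C → ) . C P], [C → . ) C P], [C → . e P] }  — shift
  I2: { [C' → C .] }  — accept
  I3: { [C → . ) C P], [C → . e P], [C → e . P], [P → . C P P], [P → . T T T], [T → . ) d] }  — shift
  I4: { [C → ) . C P], [C → . ) C P], [C → . e P], [T → ) . d] }  — shift
  I5: { [C → . ) C P], [C → . e P], [P → . C P P], [P → . T T T], [P → C . P P], [T → . ) d] }  — shift
  I6: { [C → e P .] }  — reduce
  I7: { [P → T . T T], [T → . ) d] }  — shift
  I8: { [T → ) . d] }  — shift
  I9: { [P → T T . T], [T → . ) d] }  — shift
  I10: { [P → T T T .] }  — reduce
  I11: { [T → ) d .] }  — reduce
  I12: { [C → . ) C P], [C → . e P], [P → . C P P], [P → . T T T], [P → C P . P], [T → . ) d] }  — shift
  I13: { [P → C P P .] }  — reduce
  I14: { [C → ) C . P], [C → . ) C P], [C → . e P], [P → . C P P], [P → . T T T], [T → . ) d] }  — shift
  I15: { [C → ) C P .] }  — reduce

Every state is either a pure shift/goto state or contains exactly one complete item and nothing to shift — no conflicts. The grammar is LR(0).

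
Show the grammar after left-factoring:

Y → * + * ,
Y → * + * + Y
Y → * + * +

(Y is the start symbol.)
Y → * + * Y'
Y' → ,
Y' → + Y''
Y'' → Y
Y'' → ε

Left-factoring transforms A → αβ₁ | αβ₂ into A → αA' and A' → β₁ | β₂
(α is the longest common prefix among the alternatives). Repeat until
no nonterminal has two alternatives with a common prefix.

Round 1: Y has alternatives sharing prefix '* + *'. Introduce Y': Y → * + * Y'
  Add: Y' → ,
  Add: Y' → + Y
  Add: Y' → +

Round 2: Y' has alternatives sharing prefix '+'. Introduce Y'': Y' → + Y''
  Add: Y'' → Y
  Add: Y'' → ε

No remaining common prefixes — done.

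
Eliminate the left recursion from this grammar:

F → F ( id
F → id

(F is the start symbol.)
F → id F'
F' → ( id F'
F' → ε

F is directly left-recursive. The standard transformation for
  A → A α₁ | ... | A α_m | β₁ | ... | β_n
is
  A  → β₁ A' | ... | β_n A'
  A' → α₁ A' | ... | α_m A' | ε

F → id becomes F → id F'
F → F ( id becomes F' → ( id F'
Add F' → ε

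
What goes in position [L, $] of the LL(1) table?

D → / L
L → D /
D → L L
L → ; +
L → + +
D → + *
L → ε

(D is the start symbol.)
L → ε

To find M[L, $], we find productions for L where $ is in the predict set (PREDICT(N → α) = (FIRST(α) \ {ε}) ∪ (FOLLOW(N) if α ⇒* ε)).

Relevant sets:
  FIRST(D) = { '+', '/', ';', ε }
  FOLLOW(L) = { $, '+', '/', ';' }

L → D /: PREDICT = { '+', '/', ';' }
L → ; +: PREDICT = { ';' }
L → + +: PREDICT = { '+' }
L → ε: PREDICT = { $, '+', '/', ';' }
  $ is in predict set, so this production goes in M[L, $]

M[L, $] = L → ε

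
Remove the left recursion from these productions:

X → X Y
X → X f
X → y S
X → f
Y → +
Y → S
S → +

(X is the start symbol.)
X is directly left-recursive. The standard transformation for
  A → A α₁ | ... | A α_m | β₁ | ... | β_n
is
  A  → β₁ A' | ... | β_n A'
  A' → α₁ A' | ... | α_m A' | ε

X → y S becomes X → y S X'
X → f becomes X → f X'
X → X Y becomes X' → Y X'
X → X f becomes X' → f X'
Add X' → ε

Productions for other non-terminals are unchanged:
  Y → +
  Y → S
  S → +

Resulting grammar:
X → y S X'
X → f X'
X' → Y X'
X' → f X'
X' → ε
Y → +
Y → S
S → +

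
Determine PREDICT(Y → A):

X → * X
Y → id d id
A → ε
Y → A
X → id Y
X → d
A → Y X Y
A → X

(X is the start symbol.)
{ $, '*', 'd', 'id' }

PREDICT(Y → A) = (FIRST(RHS) \ {ε}) ∪ (FOLLOW(Y) if ε ∈ FIRST(RHS), i.e. RHS ⇒* ε)
FIRST(A) = { '*', 'd', 'id', ε }
FIRST(A) = { '*', 'd', 'id', ε }
ε ∈ FIRST(A) (the right-hand side is nullable), so add FOLLOW(Y) = { $, '*', 'd', 'id' }
PREDICT(Y → A) = { $, '*', 'd', 'id' }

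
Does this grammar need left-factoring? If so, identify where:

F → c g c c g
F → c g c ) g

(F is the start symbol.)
Left-factoring is needed when two productions for the same non-terminal
share a common prefix on the right-hand side.

Productions for F:
  F → c g c c g
  F → c g c ) g

Found common prefix 'c g c' in productions for F

Answer: Yes, F has productions with common prefix 'c g c'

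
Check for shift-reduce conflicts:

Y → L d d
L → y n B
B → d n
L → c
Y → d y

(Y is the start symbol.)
Augment with Y' → Y and build the canonical LR(0) collection (I0 = CLOSURE({[Y' → . Y]}), then GOTO on every symbol after a dot until no new states appear). It has 13 states:
  I0: { [L → . c], [L → . y n B], [Y → . L d d], [Y → . d y], [Y' → . Y] }  — shift
  I1: { [Y → L . d d] }  — shift
  I2: { [Y' → Y .] }  — accept
  I3: { [L → c .] }  — reduce
  I4: { [Y → d . y] }  — shift
  I5: { [L → y . n B] }  — shift
  I6: { [B → . d n], [L → y n . B] }  — shift
  I7: { [L → y n B .] }  — reduce
  I8: { [B → d . n] }  — shift
  I9: { [B → d n .] }  — reduce
  I10: { [Y → d y .] }  — reduce
  I11: { [Y → L d . d] }  — shift
  I12: { [Y → L d d .] }  — reduce

No state contains both a complete item and a shift item.

Answer: No shift-reduce conflicts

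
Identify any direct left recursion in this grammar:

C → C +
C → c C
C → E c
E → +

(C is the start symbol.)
C → C +: LEFT RECURSIVE (starts with C)
C → c C: starts with c
C → E c: starts with E
E → +: starts with '+'

The grammar has direct left recursion on: C.

Answer: Yes, C is left-recursive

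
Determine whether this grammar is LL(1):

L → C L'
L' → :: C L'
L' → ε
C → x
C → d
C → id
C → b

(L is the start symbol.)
Yes, the grammar is LL(1).

A grammar is LL(1) if for each non-terminal N with multiple productions, the predict sets of those productions are pairwise disjoint, where PREDICT(N → α) = (FIRST(α) \ {ε}) ∪ (FOLLOW(N) if α ⇒* ε).

Relevant sets:
  FOLLOW(L') = { $ }

For L':
  PREDICT(L' → :: C L') = { '::' }
  PREDICT(L' → ε) = { $ }
For C:
  PREDICT(C → x) = { 'x' }
  PREDICT(C → d) = { 'd' }
  PREDICT(C → id) = { 'id' }
  PREDICT(C → b) = { 'b' }
L has a single production, so nothing to check there.

All predict sets are disjoint. The grammar IS LL(1).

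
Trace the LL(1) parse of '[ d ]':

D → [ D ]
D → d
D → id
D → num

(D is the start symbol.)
LL(1) parsing maintains a stack (initially the start symbol over $) and the input. At each step: if the stack top is a terminal, match it against the current input token; if it is a non-terminal N, replace it with the RHS of M[N, lookahead] (the unique production whose predict set contains the lookahead).

Stack is shown with the top on the left.

Stack    Input    Action
------------------------
D $      [ d ] $  output D → [ D ]
[ D ] $  [ d ] $  match '['
D ] $    d ] $    output D → d
d ] $    d ] $    match 'd'
] $      ] $      match ']'
$        $        accept

The string is accepted.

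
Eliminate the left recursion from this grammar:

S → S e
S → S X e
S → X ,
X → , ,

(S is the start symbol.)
S is directly left-recursive. The standard transformation for
  A → A α₁ | ... | A α_m | β₁ | ... | β_n
is
  A  → β₁ A' | ... | β_n A'
  A' → α₁ A' | ... | α_m A' | ε

S → X , becomes S → X , S'
S → S e becomes S' → e S'
S → S X e becomes S' → X e S'
Add S' → ε

Productions for other non-terminals are unchanged:
  X → , ,

Resulting grammar:
S → X , S'
S' → e S'
S' → X e S'
S' → ε
X → , ,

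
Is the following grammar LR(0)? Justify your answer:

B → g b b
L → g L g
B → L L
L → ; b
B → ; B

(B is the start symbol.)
A grammar is LR(0) if no state in the canonical LR(0) collection has:
  - both a shift item (dot before a terminal) and a complete item (shift-reduce conflict), or
  - two or more complete items (reduce-reduce conflict; the accept item [B' → B .] counts as a complete item here).

Augment with B' → B and build the canonical LR(0) collection (I0 = CLOSURE({[B' → . B]}), then GOTO on every symbol after a dot until no new states appear). It has 14 states:
  I0: { [B → . ; B], [B → . L L], [B → . g b b], [B' → . B], [L → . ; b], [L → . g L g] }  — shift
  I1: { [B → . ; B], [B → . L L], [B → . g b b], [B → ; . B], [L → . ; b], [L → . g L g], [L → ; . b] }  — shift
  I2: { [B' → B .] }  — accept
  I3: { [B → L . L], [L → . ; b], [L → . g L g] }  — shift
  I4: { [B → g . b b], [L → . ; b], [L → . g L g], [L → g . L g] }  — shift
  I5: { [L → ; . b] }  — shift
  I6: { [L → g L . g] }  — shift
  I7: { [B → g b . b] }  — shift
  I8: { [L → . ; b], [L → . g L g], [L → g . L g] }  — shift
  I9: { [B → g b b .] }  — reduce
  I10: { [L → g L g .] }  — reduce
  I11: { [L → ; b .] }  — reduce
  I12: { [B → L L .] }  — reduce
  I13: { [B → ; B .] }  — reduce

Every state is either a pure shift/goto state or contains exactly one complete item and nothing to shift — no conflicts. The grammar is LR(0).

Answer: Yes, the grammar is LR(0)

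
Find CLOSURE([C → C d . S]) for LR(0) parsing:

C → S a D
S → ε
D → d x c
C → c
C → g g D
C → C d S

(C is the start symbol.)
{ [C → C d . S], [S → .] }

To compute CLOSURE, for each item [A → α.Bβ] where B is a non-terminal, add [B → .γ] for all productions B → γ; repeat for the newly added items until nothing changes.

Start with: [C → C d . S]
  [C → C d . S] has the dot before S: add [S → .]
No further items can be added.

CLOSURE = { [C → C d . S], [S → .] }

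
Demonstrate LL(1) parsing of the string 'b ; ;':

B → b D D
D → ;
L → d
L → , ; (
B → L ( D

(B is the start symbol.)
LL(1) parsing maintains a stack (initially the start symbol over $) and the input. At each step: if the stack top is a terminal, match it against the current input token; if it is a non-terminal N, replace it with the RHS of M[N, lookahead] (the unique production whose predict set contains the lookahead).

Stack is shown with the top on the left.

Stack    Input    Action
------------------------
B $      b ; ; $  output B → b D D
b D D $  b ; ; $  match 'b'
D D $    ; ; $    output D → ;
; D $    ; ; $    match ';'
D $      ; $      output D → ;
; $      ; $      match ';'
$        $        accept

The string is accepted.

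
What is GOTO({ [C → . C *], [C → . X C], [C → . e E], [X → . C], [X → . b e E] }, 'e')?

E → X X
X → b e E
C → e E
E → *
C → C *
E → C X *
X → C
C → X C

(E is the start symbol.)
GOTO(I, 'e') = CLOSURE({ [A → αX.β] : [A → α.Xβ] ∈ I, X = 'e' })

Items with dot before 'e', with the dot advanced:
  [C → . e E] → [C → e . E]
Closure of the advanced items:
  [C → e . E] has the dot before E: add [E → . X X], [E → . *], [E → . C X *]
  [E → . X X] has the dot before X: add [X → . b e E], [X → . C]
  [E → . C X *] has the dot before C: add [C → . e E], [C → . C *], [C → . X C]

GOTO = { [C → . C *], [C → . X C], [C → . e E], [C → e . E], [E → . *], [E → . C X *], [E → . X X], [X → . C], [X → . b e E] }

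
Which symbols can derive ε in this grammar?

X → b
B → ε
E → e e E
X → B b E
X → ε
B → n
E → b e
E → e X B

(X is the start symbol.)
{ 'B', 'X' }

A non-terminal is nullable if it can derive ε (the empty string): either it has an ε-production, or it has a production whose right-hand side consists entirely of nullable non-terminals.

ε-productions: B → ε, X → ε
So B, X are immediately nullable.
No further non-terminal can be added: every production for the remaining non-terminals contains a terminal or a non-nullable non-terminal.
Nullable = { 'B', 'X' }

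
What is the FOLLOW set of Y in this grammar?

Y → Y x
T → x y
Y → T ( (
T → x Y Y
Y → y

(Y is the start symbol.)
{ $, '(', 'x', 'y' }

To compute FOLLOW(Y), find every occurrence of Y on a right-hand side N → α Y β: add FIRST(β) \ {ε}, and if β is empty or nullable also add FOLLOW(N). Iterate to a fixed point.

Y is the start symbol, so $ ∈ FOLLOW(Y).
In Y → Y x: Y is followed by x, add FIRST(x) \ {ε} = { 'x' }
In T → x Y Y: Y is followed by Y, add FIRST(Y) \ {ε} = { 'x', 'y' }
In T → x Y Y: Y is at the end, add FOLLOW(T)

The FOLLOW sets referred to above (computed the same way, to a fixed point):
  FOLLOW(T) = { '(' }

Taking the union: FOLLOW(Y) = { $, '(', 'x', 'y' }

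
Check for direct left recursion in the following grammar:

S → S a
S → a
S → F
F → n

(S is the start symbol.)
Yes, S is left-recursive

Direct left recursion occurs when N → N α for some non-terminal N (the right-hand side begins with the left-hand side itself).

S → S a: LEFT RECURSIVE (starts with S)
S → a: starts with a
S → F: starts with F
F → n: starts with n

The grammar has direct left recursion on: S.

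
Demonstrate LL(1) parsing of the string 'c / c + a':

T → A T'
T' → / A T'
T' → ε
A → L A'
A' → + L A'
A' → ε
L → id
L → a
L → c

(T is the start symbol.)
LL(1) parsing maintains a stack (initially the start symbol over $) and the input. At each step: if the stack top is a terminal, match it against the current input token; if it is a non-terminal N, replace it with the RHS of M[N, lookahead] (the unique production whose predict set contains the lookahead).

Stack is shown with the top on the left.

Stack        Input        Action
--------------------------------
T $          c / c + a $  output T → A T'
A T' $       c / c + a $  output A → L A'
L A' T' $    c / c + a $  output L → c
c A' T' $    c / c + a $  match 'c'
A' T' $      / c + a $    output A' → ε
T' $         / c + a $    output T' → / A T'
/ A T' $     / c + a $    match '/'
A T' $       c + a $      output A → L A'
L A' T' $    c + a $      output L → c
c A' T' $    c + a $      match 'c'
A' T' $      + a $        output A' → + L A'
+ L A' T' $  + a $        match '+'
L A' T' $    a $          output L → a
a A' T' $    a $          match 'a'
A' T' $      $            output A' → ε
T' $         $            output T' → ε
$            $            accept

The string is accepted.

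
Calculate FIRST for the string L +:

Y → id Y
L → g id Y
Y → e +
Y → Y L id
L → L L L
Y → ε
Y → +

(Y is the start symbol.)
FIRST sets of the non-terminals involved (from the grammar, by fixed-point iteration):
  FIRST(L) = { 'g' }

To compute FIRST(L +), process the symbols left to right:
Symbol L is a non-terminal. Add FIRST(L) \ {ε} = { 'g' }
L is not nullable (ε ∉ FIRST(L)), so stop here.
FIRST(L +) = { 'g' }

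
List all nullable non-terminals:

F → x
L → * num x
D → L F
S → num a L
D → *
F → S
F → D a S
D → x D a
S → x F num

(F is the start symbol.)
None

A non-terminal is nullable if it can derive ε (the empty string): either it has an ε-production, or it has a production whose right-hand side consists entirely of nullable non-terminals.

There are no ε-productions, so no non-terminal can derive ε.
No non-terminals are nullable.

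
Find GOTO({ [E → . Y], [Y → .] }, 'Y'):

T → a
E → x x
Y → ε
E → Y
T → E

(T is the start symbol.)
GOTO(I, 'Y') = CLOSURE({ [A → αX.β] : [A → α.Xβ] ∈ I, X = 'Y' })

Items with dot before 'Y', with the dot advanced:
  [E → . Y] → [E → Y .]
Closure adds nothing (no advanced item has the dot before a non-terminal).

GOTO = { [E → Y .] }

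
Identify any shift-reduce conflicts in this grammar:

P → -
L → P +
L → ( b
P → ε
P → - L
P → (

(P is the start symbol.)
A shift-reduce conflict occurs when an LR(0) state has both:
  - a complete (reduce) item [A → α .] (dot at the end), and
  - a shift item [B → β . c γ] (dot before a terminal).

Augment with P' → P and build the canonical LR(0) collection (I0 = CLOSURE({[P' → . P]}), then GOTO on every symbol after a dot until no new states appear). It has 9 states:
  I0: { [P → . (], [P → . - L], [P → . -], [P → .], [P' → . P] }  — shift, reduce
  I1: { [P → ( .] }  — reduce
  I2: { [L → . ( b], [L → . P +], [P → - . L], [P → - .], [P → . (], [P → . - L], [P → . -], [P → .] }  — shift, 2 reduces
  I3: { [P' → P .] }  — accept
  I4: { [L → ( . b], [P → ( .] }  — shift, reduce
  I5: { [P → - L .] }  — reduce
  I6: { [L → P . +] }  — shift
  I7: { [L → P + .] }  — reduce
  I8: { [L → ( b .] }  — reduce

I0 contains reduce item [P → .] and shift items [P → . (], [P → . -], [P → . - L] — shift-reduce conflict.
I2 contains reduce items [P → .], [P → - .] and shift items [L → . ( b], [P → . (], [P → . -], [P → . - L] — shift-reduce conflict.
I4 contains reduce item [P → ( .] and shift item [L → ( . b] — shift-reduce conflict.

Answer: Yes — I0: [P → .] vs [P → . (]; I2: [P → .] vs [L → . ( b]; I4: [P → ( .] vs [L → ( . b]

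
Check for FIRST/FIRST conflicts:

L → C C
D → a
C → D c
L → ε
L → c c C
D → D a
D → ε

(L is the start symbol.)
A FIRST/FIRST conflict occurs when two productions N → α and N → β for the same non-terminal have FIRST(α) ∩ FIRST(β) ≠ ∅ (with ε ∈ FIRST of a nullable right-hand side, so two nullable alternatives also conflict).

FIRST sets of the non-terminals at (or reachable through a nullable prefix from) the front of some alternative:
  FIRST(C) = { 'a', 'c' }
  FIRST(D) = { 'a', ε }

Productions for L:
  L → C C: FIRST = { 'a', 'c' }
  L → ε: FIRST = { ε }
  L → c c C: FIRST = { 'c' }
Productions for D:
  D → a: FIRST = { 'a' }
  D → D a: FIRST = { 'a' }
  D → ε: FIRST = { ε }
C has only one production, so no FIRST/FIRST conflict is possible there.

Conflict for L: L → C C and L → c c C
  Overlap: { 'c' }
Conflict for D: D → a and D → D a
  Overlap: { 'a' }

Answer: Yes. L → C C / L → c c C on { 'c' }; D → a / D → D a on { 'a' }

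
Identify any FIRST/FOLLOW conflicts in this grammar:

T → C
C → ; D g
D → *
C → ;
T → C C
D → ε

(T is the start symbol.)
A FIRST/FOLLOW conflict occurs when a non-terminal N has a nullable alternative N → β (β ⇒* ε) and another alternative N → α with FIRST(α) ∩ FOLLOW(N) ≠ ∅: on such a lookahead the parser cannot decide between expanding α and letting N vanish via β.

Nullable non-terminals: D.

D: nullable alternative(s) D → ε; FOLLOW(D) = { 'g' }
  D → *: FIRST \ {ε} = { '*' } — disjoint from FOLLOW(D)
  D → ε: FIRST \ {ε} = { } — this is the only nullable alternative, skip

C, T have no nullable alternative, so no FIRST/FOLLOW check is needed there.

No FIRST/FOLLOW conflicts found.

Answer: No FIRST/FOLLOW conflicts.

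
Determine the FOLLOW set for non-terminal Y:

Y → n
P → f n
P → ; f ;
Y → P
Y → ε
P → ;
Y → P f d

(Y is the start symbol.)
{ $ }

To compute FOLLOW(Y), find every occurrence of Y on a right-hand side N → α Y β: add FIRST(β) \ {ε}, and if β is empty or nullable also add FOLLOW(N). Iterate to a fixed point.

Y is the start symbol, so $ ∈ FOLLOW(Y).
Y does not occur on any right-hand side.

Taking the union: FOLLOW(Y) = { $ }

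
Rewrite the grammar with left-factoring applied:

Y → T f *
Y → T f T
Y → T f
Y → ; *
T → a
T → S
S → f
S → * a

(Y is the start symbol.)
Y → T f Y'
Y' → *
Y' → T
Y' → ε
Y → ; *
T → a
T → S
S → f
S → * a

Left-factoring transforms A → αβ₁ | αβ₂ into A → αA' and A' → β₁ | β₂
(α is the longest common prefix among the alternatives). Repeat until
no nonterminal has two alternatives with a common prefix.

Round 1: Y has alternatives sharing prefix 'T f'. Introduce Y': Y → T f Y'
  Add: Y' → *
  Add: Y' → T
  Add: Y' → ε

No remaining common prefixes — done.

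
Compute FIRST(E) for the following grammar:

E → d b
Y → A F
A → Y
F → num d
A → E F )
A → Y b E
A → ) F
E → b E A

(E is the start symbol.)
From E → d b:
  - d is a terminal: add 'd' and stop
From E → b E A:
  - b is a terminal: add 'b' and stop

Collecting: FIRST(E) = { 'b', 'd' }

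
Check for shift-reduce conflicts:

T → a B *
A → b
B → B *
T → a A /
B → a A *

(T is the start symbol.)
A shift-reduce conflict occurs when an LR(0) state has both:
  - a complete (reduce) item [A → α .] (dot at the end), and
  - a shift item [B → β . c γ] (dot before a terminal).

Augment with T' → T and build the canonical LR(0) collection (I0 = CLOSURE({[T' → . T]}), then GOTO on every symbol after a dot until no new states appear). It has 11 states:
  I0: { [T → . a A /], [T → . a B *], [T' → . T] }  — shift
  I1: { [T' → T .] }  — accept
  I2: { [A → . b], [B → . B *], [B → . a A *], [T → a . A /], [T → a . B *] }  — shift
  I3: { [T → a A . /] }  — shift
  I4: { [B → B . *], [T → a B . *] }  — shift
  I5: { [A → . b], [B → a . A *] }  — shift
  I6: { [A → b .] }  — reduce
  I7: { [B → a A . *] }  — shift
  I8: { [B → a A * .] }  — reduce
  I9: { [B → B * .], [T → a B * .] }  — 2 reduces
  I10: { [T → a A / .] }  — reduce

No state contains both a complete item and a shift item.

Answer: No shift-reduce conflicts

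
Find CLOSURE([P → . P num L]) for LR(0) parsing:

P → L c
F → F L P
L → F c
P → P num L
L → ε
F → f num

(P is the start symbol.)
{ [F → . F L P], [F → . f num], [L → . F c], [L → .], [P → . L c], [P → . P num L] }

To compute CLOSURE, for each item [A → α.Bβ] where B is a non-terminal, add [B → .γ] for all productions B → γ; repeat for the newly added items until nothing changes.

Start with: [P → . P num L]
  [P → . P num L] has the dot before P: add [P → . L c]
  [P → . L c] has the dot before L: add [L → . F c], [L → .]
  [L → . F c] has the dot before F: add [F → . F L P], [F → . f num]
No further items can be added.

CLOSURE = { [F → . F L P], [F → . f num], [L → . F c], [L → .], [P → . L c], [P → . P num L] }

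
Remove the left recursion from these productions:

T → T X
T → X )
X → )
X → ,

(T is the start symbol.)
T → X ) T'
T' → X T'
T' → ε
X → )
X → ,

T is directly left-recursive. The standard transformation for
  A → A α₁ | ... | A α_m | β₁ | ... | β_n
is
  A  → β₁ A' | ... | β_n A'
  A' → α₁ A' | ... | α_m A' | ε

T → X ) becomes T → X ) T'
T → T X becomes T' → X T'
Add T' → ε

Productions for other non-terminals are unchanged:
  X → )
  X → ,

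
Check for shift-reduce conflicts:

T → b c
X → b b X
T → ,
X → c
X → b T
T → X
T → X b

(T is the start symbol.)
Yes — I3: [T → X .] vs [T → X . b]; I9: [T → X .] vs [T → X . b]

Augment with T' → T and build the canonical LR(0) collection (I0 = CLOSURE({[T' → . T]}), then GOTO on every symbol after a dot until no new states appear). It has 11 states:
  I0: { [T → . ,], [T → . X b], [T → . X], [T → . b c], [T' → . T], [X → . b T], [X → . b b X], [X → . c] }  — shift
  I1: { [T → , .] }  — reduce
  I2: { [T' → T .] }  — accept
  I3: { [T → X . b], [T → X .] }  — shift, reduce
  I4: { [T → . ,], [T → . X b], [T → . X], [T → . b c], [T → b . c], [X → . b T], [X → . b b X], [X → . c], [X → b . T], [X → b . b X] }  — shift
  I5: { [X → c .] }  — reduce
  I6: { [X → b T .] }  — reduce
  I7: { [T → . ,], [T → . X b], [T → . X], [T → . b c], [T → b . c], [X → . b T], [X → . b b X], [X → . c], [X → b . T], [X → b . b X], [X → b b . X] }  — shift
  I8: { [T → b c .], [X → c .] }  — 2 reduces
  I9: { [T → X . b], [T → X .], [X → b b X .] }  — shift, 2 reduces
  I10: { [T → X b .] }  — reduce

I3 contains reduce item [T → X .] and shift item [T → X . b] — shift-reduce conflict.
I9 contains reduce items [T → X .], [X → b b X .] and shift item [T → X . b] — shift-reduce conflict.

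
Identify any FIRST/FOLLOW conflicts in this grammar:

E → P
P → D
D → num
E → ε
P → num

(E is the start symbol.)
No FIRST/FOLLOW conflicts.

A FIRST/FOLLOW conflict occurs when a non-terminal N has a nullable alternative N → β (β ⇒* ε) and another alternative N → α with FIRST(α) ∩ FOLLOW(N) ≠ ∅: on such a lookahead the parser cannot decide between expanding α and letting N vanish via β.

Nullable non-terminals: E.
FIRST sets used below: FIRST(P) = { 'num' }

E: nullable alternative(s) E → ε; FOLLOW(E) = { $ }
  E → P: FIRST \ {ε} = { 'num' } — disjoint from FOLLOW(E)
  E → ε: FIRST \ {ε} = { } — this is the only nullable alternative, skip

D, P have no nullable alternative, so no FIRST/FOLLOW check is needed there.

No FIRST/FOLLOW conflicts found.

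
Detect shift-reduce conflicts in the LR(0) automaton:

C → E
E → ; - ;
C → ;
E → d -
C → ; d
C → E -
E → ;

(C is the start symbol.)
Yes — I1: [C → ; .] vs [C → ; . d]; I3: [C → E .] vs [C → E . -]

A shift-reduce conflict occurs when an LR(0) state has both:
  - a complete (reduce) item [A → α .] (dot at the end), and
  - a shift item [B → β . c γ] (dot before a terminal).

Augment with C' → C and build the canonical LR(0) collection (I0 = CLOSURE({[C' → . C]}), then GOTO on every symbol after a dot until no new states appear). It has 10 states:
  I0: { [C → . ; d], [C → . ;], [C → . E -], [C → . E], [C' → . C], [E → . ; - ;], [E → . ;], [E → . d -] }  — shift
  I1: { [C → ; . d], [C → ; .], [E → ; . - ;], [E → ; .] }  — shift, 2 reduces
  I2: { [C' → C .] }  — accept
  I3: { [C → E . -], [C → E .] }  — shift, reduce
  I4: { [E → d . -] }  — shift
  I5: { [E → d - .] }  — reduce
  I6: { [C → E - .] }  — reduce
  I7: { [E → ; - . ;] }  — shift
  I8: { [C → ; d .] }  — reduce
  I9: { [E → ; - ; .] }  — reduce

I1 contains reduce items [C → ; .], [E → ; .] and shift items [C → ; . d], [E → ; . - ;] — shift-reduce conflict.
I3 contains reduce item [C → E .] and shift item [C → E . -] — shift-reduce conflict.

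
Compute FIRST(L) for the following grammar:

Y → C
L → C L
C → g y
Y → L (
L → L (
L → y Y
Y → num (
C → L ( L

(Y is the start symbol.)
FIRST sets of the other non-terminals involved (by the same procedure, iterated to a fixed point):
  FIRST(C) = { 'g', 'y' }

From L → C L:
  - C is a non-terminal: add FIRST(C) \ {ε} = { 'g', 'y' }
    C is not nullable, so stop
From L → L (:
  - L is the symbol being defined: contributes nothing new
    L is not nullable, so stop
From L → y Y:
  - y is a terminal: add 'y' and stop

Collecting: FIRST(L) = { 'g', 'y' }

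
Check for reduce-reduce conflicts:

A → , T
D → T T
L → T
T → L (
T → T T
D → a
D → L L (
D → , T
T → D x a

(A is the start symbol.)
Yes — I6: [A → , T .] vs [L → T .]; I8: [D → T T .] vs [L → T .]; I12: [D → L L ( .] vs [T → L ( .]; I15: [D → , T .] vs [L → T .]

A reduce-reduce conflict occurs when an LR(0) state has two complete items [A → α .] and [B → β .] — both call for a reduction, and with no lookahead the parser cannot choose between them.

Augment with A' → A and build the canonical LR(0) collection (I0 = CLOSURE({[A' → . A]}), then GOTO on every symbol after a dot until no new states appear). It has 16 states:
  I0: { [A → . , T], [A' → . A] }  — shift
  I1: { [A → , . T], [D → . , T], [D → . L L (], [D → . T T], [D → . a], [L → . T], [T → . D x a], [T → . L (], [T → . T T] }  — shift
  I2: { [A' → A .] }  — accept
  I3: { [D → , . T], [D → . , T], [D → . L L (], [D → . T T], [D → . a], [L → . T], [T → . D x a], [T → . L (], [T → . T T] }  — shift
  I4: { [T → D . x a] }  — shift
  I5: { [D → . , T], [D → . L L (], [D → . T T], [D → . a], [D → L . L (], [L → . T], [T → . D x a], [T → . L (], [T → . T T], [T → L . (] }  — shift
  I6: { [A → , T .], [D → . , T], [D → . L L (], [D → . T T], [D → . a], [D → T . T], [L → . T], [L → T .], [T → . D x a], [T → . L (], [T → . T T], [T → T . T] }  — shift, 2 reduces
  I7: { [D → a .] }  — reduce
  I8: { [D → . , T], [D → . L L (], [D → . T T], [D → . a], [D → T . T], [D → T T .], [L → . T], [L → T .], [T → . D x a], [T → . L (], [T → . T T], [T → T . T], [T → T T .] }  — shift, 3 reduces
  I9: { [T → L ( .] }  — reduce
  I10: { [D → . , T], [D → . L L (], [D → . T T], [D → . a], [D → L . L (], [D → L L . (], [L → . T], [T → . D x a], [T → . L (], [T → . T T], [T → L . (] }  — shift
  I11: { [D → . , T], [D → . L L (], [D → . T T], [D → . a], [D → T . T], [L → . T], [L → T .], [T → . D x a], [T → . L (], [T → . T T], [T → T . T] }  — shift, reduce
  I12: { [D → L L ( .], [T → L ( .] }  — 2 reduces
  I13: { [T → D x . a] }  — shift
  I14: { [T → D x a .] }  — reduce
  I15: { [D → , T .], [D → . , T], [D → . L L (], [D → . T T], [D → . a], [D → T . T], [L → . T], [L → T .], [T → . D x a], [T → . L (], [T → . T T], [T → T . T] }  — shift, 2 reduces

I6 contains complete items [A → , T .], [L → T .] — reduce-reduce conflict.
I8 contains complete items [D → T T .], [L → T .], [T → T T .] — reduce-reduce conflict.
I12 contains complete items [D → L L ( .], [T → L ( .] — reduce-reduce conflict.
I15 contains complete items [D → , T .], [L → T .] — reduce-reduce conflict.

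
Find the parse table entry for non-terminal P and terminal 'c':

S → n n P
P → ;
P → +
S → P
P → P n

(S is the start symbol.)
Empty (error entry)

To find M[P, 'c'], we find productions for P where 'c' is in the predict set (PREDICT(N → α) = (FIRST(α) \ {ε}) ∪ (FOLLOW(N) if α ⇒* ε)).

Relevant sets:
  FIRST(P) = { '+', ';' }

P → ;: PREDICT = { ';' }
P → +: PREDICT = { '+' }
P → P n: PREDICT = { '+', ';' }

M[P, 'c'] is empty (no production applies)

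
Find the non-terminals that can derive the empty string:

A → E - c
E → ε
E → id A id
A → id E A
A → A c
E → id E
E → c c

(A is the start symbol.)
ε-productions: E → ε
So E is immediately nullable.
No further non-terminal can be added: every production for the remaining non-terminals contains a terminal or a non-nullable non-terminal.
Nullable = { 'E' }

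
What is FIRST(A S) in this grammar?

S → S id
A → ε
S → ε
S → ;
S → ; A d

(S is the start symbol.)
FIRST sets of the non-terminals involved (from the grammar, by fixed-point iteration):
  FIRST(A) = { ε }
  FIRST(S) = { ';', 'id', ε }

To compute FIRST(A S), process the symbols left to right:
Symbol A is a non-terminal. Add FIRST(A) \ {ε} = { }
A is nullable (ε ∈ FIRST(A)), continue to the next symbol.
Symbol S is a non-terminal. Add FIRST(S) \ {ε} = { ';', 'id' }
S is nullable (ε ∈ FIRST(S)), continue to the next symbol.
All symbols are nullable, so ε is in the result.
FIRST(A S) = { ';', 'id', ε }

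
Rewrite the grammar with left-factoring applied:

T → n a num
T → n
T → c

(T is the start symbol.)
Left-factoring transforms A → αβ₁ | αβ₂ into A → αA' and A' → β₁ | β₂
(α is the longest common prefix among the alternatives). Repeat until
no nonterminal has two alternatives with a common prefix.

Round 1: T has alternatives sharing prefix 'n'. Introduce T': T → n T'
  Add: T' → a num
  Add: T' → ε

No remaining common prefixes — done.

Resulting grammar:
T → n T'
T' → a num
T' → ε
T → c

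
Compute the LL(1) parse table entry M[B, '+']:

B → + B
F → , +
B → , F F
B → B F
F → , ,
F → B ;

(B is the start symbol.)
To find M[B, '+'], we find productions for B where '+' is in the predict set (PREDICT(N → α) = (FIRST(α) \ {ε}) ∪ (FOLLOW(N) if α ⇒* ε)).

Relevant sets:
  FIRST(B) = { '+', ',' }

B → + B: PREDICT = { '+' }
  '+' is in predict set, so this production goes in M[B, '+']
B → , F F: PREDICT = { ',' }
B → B F: PREDICT = { '+', ',' }
  '+' is in predict set, so this production goes in M[B, '+']

M[B, '+'] = B → + B, B → B F  (a multiply-defined cell — the grammar is not LL(1))

Answer: B → + B, B → B F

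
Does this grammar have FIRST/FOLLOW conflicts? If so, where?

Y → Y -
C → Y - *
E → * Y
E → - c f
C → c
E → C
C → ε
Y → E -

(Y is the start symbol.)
Nullable non-terminals: C, E.
FIRST sets used below: FIRST(Y) = { '*', '-', 'c' }, FIRST(C) = { '*', '-', 'c', ε }

C: nullable alternative(s) C → ε; FOLLOW(C) = { '-' }
  C → Y - *: FIRST \ {ε} = { '*', '-', 'c' } — overlaps FOLLOW(C) on { '-' }: CONFLICT
  C → c: FIRST \ {ε} = { 'c' } — disjoint from FOLLOW(C)
  C → ε: FIRST \ {ε} = { } — this is the only nullable alternative, skip

E: nullable alternative(s) E → C; FOLLOW(E) = { '-' }
  E → * Y: FIRST \ {ε} = { '*' } — disjoint from FOLLOW(E)
  E → - c f: FIRST \ {ε} = { '-' } — overlaps FOLLOW(E) on { '-' }: CONFLICT
  E → C: FIRST \ {ε} = { '*', '-', 'c' } — this is the only nullable alternative, skip

Y has no nullable alternative, so no FIRST/FOLLOW check is needed there.

So the grammar has 2 FIRST/FOLLOW conflicts (marked CONFLICT above).

Answer: Yes. C → Y '-' '*' with FOLLOW(C) on { '-' }; E → '-' c f with FOLLOW(E) on { '-' }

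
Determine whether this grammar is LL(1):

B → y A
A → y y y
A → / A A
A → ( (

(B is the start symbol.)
A grammar is LL(1) if for each non-terminal N with multiple productions, the predict sets of those productions are pairwise disjoint, where PREDICT(N → α) = (FIRST(α) \ {ε}) ∪ (FOLLOW(N) if α ⇒* ε).

For A:
  PREDICT(A → y y y) = { 'y' }
  PREDICT(A → '/' A A) = { '/' }
  PREDICT(A → '(' '(') = { '(' }
B has a single production, so nothing to check there.

All predict sets are disjoint. The grammar IS LL(1).

Answer: Yes, the grammar is LL(1).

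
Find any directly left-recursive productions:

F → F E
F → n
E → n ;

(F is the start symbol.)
F → F E: LEFT RECURSIVE (starts with F)
F → n: starts with n
E → n ;: starts with n

The grammar has direct left recursion on: F.

Answer: Yes, F is left-recursive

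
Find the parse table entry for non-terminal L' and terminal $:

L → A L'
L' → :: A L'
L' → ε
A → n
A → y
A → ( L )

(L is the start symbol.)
L' → ε

To find M[L', $], we find productions for L' where $ is in the predict set (PREDICT(N → α) = (FIRST(α) \ {ε}) ∪ (FOLLOW(N) if α ⇒* ε)).

Relevant sets:
  FOLLOW(L') = { $, ')' }

L' → :: A L': PREDICT = { '::' }
L' → ε: PREDICT = { $, ')' }
  $ is in predict set, so this production goes in M[L', $]

M[L', $] = L' → ε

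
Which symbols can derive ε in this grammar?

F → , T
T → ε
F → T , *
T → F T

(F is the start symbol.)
ε-productions: T → ε
So T is immediately nullable.
No further non-terminal can be added: every production for the remaining non-terminals contains a terminal or a non-nullable non-terminal.
Nullable = { 'T' }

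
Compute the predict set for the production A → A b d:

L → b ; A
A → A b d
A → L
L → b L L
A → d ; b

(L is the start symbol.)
PREDICT(A → A b d) = (FIRST(RHS) \ {ε}) ∪ (FOLLOW(A) if ε ∈ FIRST(RHS), i.e. RHS ⇒* ε)
FIRST(A) = { 'b', 'd' }
FIRST(A b d) = { 'b', 'd' }
ε ∉ FIRST(A b d), so FOLLOW(A) is not added.
PREDICT(A → A b d) = { 'b', 'd' }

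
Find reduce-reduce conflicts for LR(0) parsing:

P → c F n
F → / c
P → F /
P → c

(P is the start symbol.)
A reduce-reduce conflict occurs when an LR(0) state has two complete items [A → α .] and [B → β .] — both call for a reduction, and with no lookahead the parser cannot choose between them.

Augment with P' → P and build the canonical LR(0) collection (I0 = CLOSURE({[P' → . P]}), then GOTO on every symbol after a dot until no new states appear). It has 9 states:
  I0: { [F → . / c], [P → . F /], [P → . c F n], [P → . c], [P' → . P] }  — shift
  I1: { [F → / . c] }  — shift
  I2: { [P → F . /] }  — shift
  I3: { [P' → P .] }  — accept
  I4: { [F → . / c], [P → c . F n], [P → c .] }  — shift, reduce
  I5: { [P → c F . n] }  — shift
  I6: { [P → c F n .] }  — reduce
  I7: { [P → F / .] }  — reduce
  I8: { [F → / c .] }  — reduce

No state contains more than one complete item.

Answer: No reduce-reduce conflicts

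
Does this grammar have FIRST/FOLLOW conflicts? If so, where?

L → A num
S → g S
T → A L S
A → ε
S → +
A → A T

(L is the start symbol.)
Nullable non-terminals: A.
FIRST sets used below: FIRST(A) = { 'num', ε }, FIRST(T) = { 'num' }

A: nullable alternative(s) A → ε; FOLLOW(A) = { 'num' }
  A → ε: FIRST \ {ε} = { } — this is the only nullable alternative, skip
  A → A T: FIRST \ {ε} = { 'num' } — overlaps FOLLOW(A) on { 'num' }: CONFLICT

L, S, T have no nullable alternative, so no FIRST/FOLLOW check is needed there.

So the grammar has 1 FIRST/FOLLOW conflict (marked CONFLICT above).

Answer: Yes. A → A T with FOLLOW(A) on { 'num' }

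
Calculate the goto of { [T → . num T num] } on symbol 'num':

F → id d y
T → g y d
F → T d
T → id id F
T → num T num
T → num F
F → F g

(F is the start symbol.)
{ [T → . g y d], [T → . id id F], [T → . num F], [T → . num T num], [T → num . T num] }

GOTO(I, 'num') = CLOSURE({ [A → αX.β] : [A → α.Xβ] ∈ I, X = 'num' })

Items with dot before 'num', with the dot advanced:
  [T → . num T num] → [T → num . T num]
Closure of the advanced items:
  [T → num . T num] has the dot before T: add [T → . g y d], [T → . id id F], [T → . num T num], [T → . num F]

GOTO = { [T → . g y d], [T → . id id F], [T → . num F], [T → . num T num], [T → num . T num] }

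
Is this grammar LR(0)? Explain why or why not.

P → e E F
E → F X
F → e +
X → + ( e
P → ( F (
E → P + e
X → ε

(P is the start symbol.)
Augment with P' → P and build the canonical LR(0) collection (I0 = CLOSURE({[P' → . P]}), then GOTO on every symbol after a dot until no new states appear). It has 19 states:
  I0: { [P → . ( F (], [P → . e E F], [P' → . P] }  — shift
  I1: { [F → . e +], [P → ( . F (] }  — shift
  I2: { [P' → P .] }  — accept
  I3: { [E → . F X], [E → . P + e], [F → . e +], [P → . ( F (], [P → . e E F], [P → e . E F] }  — shift
  I4: { [F → . e +], [P → e E . F] }  — shift
  I5: { [E → F . X], [X → . + ( e], [X → .] }  — shift, reduce
  I6: { [E → P . + e] }  — shift
  I7: { [E → . F X], [E → . P + e], [F → . e +], [F → e . +], [P → . ( F (], [P → . e E F], [P → e . E F] }  — shift
  I8: { [F → e + .] }  — reduce
  I9: { [E → P + . e] }  — shift
  I10: { [E → P + e .] }  — reduce
  I11: { [X → + . ( e] }  — shift
  I12: { [E → F X .] }  — reduce
  I13: { [X → + ( . e] }  — shift
  I14: { [X → + ( e .] }  — reduce
  I15: { [P → e E F .] }  — reduce
  I16: { [F → e . +] }  — shift
  I17: { [P → ( F . (] }  — shift
  I18: { [P → ( F ( .] }  — reduce

Conflict in state I5:
  Shift-reduce conflict between [X → .] and [X → . + ( e]
So the grammar is NOT LR(0).

Answer: No. Shift-reduce conflict between [X → .] and [X → . + ( e]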